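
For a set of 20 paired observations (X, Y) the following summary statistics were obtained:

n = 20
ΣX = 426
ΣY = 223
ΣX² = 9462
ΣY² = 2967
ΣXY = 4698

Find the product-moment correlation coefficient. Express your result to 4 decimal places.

-0.1202

r = (nΣXY − ΣXΣY) / √[(nΣX² − (ΣX)²)(nΣY² − (ΣY)²)]
Numerator: 20×4698 − 426×223 = -1038
Denominator: √[(189240 − 181476)(59340 − 49729)] = √[7764 × 9611] = 8638.2755
r = -1038 / 8638.2755 ≈ -0.1202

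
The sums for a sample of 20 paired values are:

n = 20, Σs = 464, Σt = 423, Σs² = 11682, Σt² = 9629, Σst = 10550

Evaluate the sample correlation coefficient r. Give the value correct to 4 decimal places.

0.9307

r = (nΣst − ΣsΣt) / √[(nΣs² − (Σs)²)(nΣt² − (Σt)²)]
Numerator: 20×10550 − 464×423 = 14728
Denominator: √[(233640 − 215296)(192580 − 178929)] = √[18344 × 13651] = 15824.4729
r = 14728 / 15824.4729 ≈ 0.9307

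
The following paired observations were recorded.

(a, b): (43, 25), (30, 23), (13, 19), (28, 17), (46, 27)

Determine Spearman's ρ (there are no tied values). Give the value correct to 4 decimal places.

Rank a: 4, 3, 1, 2, 5
Rank b: 4, 3, 2, 1, 5
d = rank(a) − rank(b): 0, 0, -1, 1, 0; Σd² = 2
ρ = 1 − 6Σd² / [n(n²−1)] = 1 − 6×2 / (5×24) = 1 − 12/120 ≈ 0.9000

0.9000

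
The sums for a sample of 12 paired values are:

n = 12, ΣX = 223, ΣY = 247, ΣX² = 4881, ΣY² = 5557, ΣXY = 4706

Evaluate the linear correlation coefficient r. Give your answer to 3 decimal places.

r = (nΣXY − ΣXΣY) / √[(nΣX² − (ΣX)²)(nΣY² − (ΣY)²)]
Numerator: 12×4706 − 223×247 = 1391
Denominator: √[(58572 − 49729)(66684 − 61009)] = √[8843 × 5675] = 7084.0684
r = 1391 / 7084.0684 ≈ 0.196

0.196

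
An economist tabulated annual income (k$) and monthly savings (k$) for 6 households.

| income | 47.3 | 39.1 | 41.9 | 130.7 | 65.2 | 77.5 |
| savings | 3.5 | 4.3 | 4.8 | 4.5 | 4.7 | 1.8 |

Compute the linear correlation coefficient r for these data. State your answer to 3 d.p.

n = 6, Σx = 401.7, Σy = 23.6, Σx² = 32861.49, Σy² = 99.36, Σxy = 1568.89
nΣxy − ΣxΣy = 9413.34 − 9480.12 = -66.78
nΣx² − (Σx)² = 197168.94 − 161362.89 = 35806.05; nΣy² − (Σy)² = 596.16 − 556.96 = 39.2
r = -66.78 / √(35806.05 × 39.2) = -66.78 / 1184.7351 ≈ -0.056

-0.056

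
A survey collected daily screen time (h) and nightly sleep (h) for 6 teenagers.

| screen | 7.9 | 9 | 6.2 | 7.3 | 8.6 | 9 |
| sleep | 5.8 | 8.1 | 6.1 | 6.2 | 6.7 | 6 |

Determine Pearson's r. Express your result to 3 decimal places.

0.475

n = 6, Σx = 48, Σy = 38.9, Σx² = 390.1, Σy² = 255.79, Σxy = 313.42
nΣxy − ΣxΣy = 1880.52 − 1867.2 = 13.32
nΣx² − (Σx)² = 2340.6 − 2304 = 36.6; nΣy² − (Σy)² = 1534.74 − 1513.21 = 21.53
r = 13.32 / √(36.6 × 21.53) = 13.32 / 28.0713 ≈ 0.475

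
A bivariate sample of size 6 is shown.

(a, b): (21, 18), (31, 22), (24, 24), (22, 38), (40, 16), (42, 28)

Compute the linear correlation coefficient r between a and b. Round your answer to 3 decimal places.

n = 6, Σa = 180, Σb = 146, Σa² = 5826, Σb² = 3868, Σab = 4288
nΣab − ΣaΣb = 25728 − 26280 = -552
nΣa² − (Σa)² = 34956 − 32400 = 2556; nΣb² − (Σb)² = 23208 − 21316 = 1892
r = -552 / √(2556 × 1892) = -552 / 2199.0798 ≈ -0.251

-0.251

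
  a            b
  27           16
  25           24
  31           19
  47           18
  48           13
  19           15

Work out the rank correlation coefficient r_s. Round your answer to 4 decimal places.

-0.2571

Rank a: 3, 2, 4, 5, 6, 1
Rank b: 3, 6, 5, 4, 1, 2
d = rank(a) − rank(b): 0, -4, -1, 1, 5, -1; Σd² = 44
ρ = 1 − 6Σd² / [n(n²−1)] = 1 − 6×44 / (6×35) = 1 − 264/210 ≈ -0.2571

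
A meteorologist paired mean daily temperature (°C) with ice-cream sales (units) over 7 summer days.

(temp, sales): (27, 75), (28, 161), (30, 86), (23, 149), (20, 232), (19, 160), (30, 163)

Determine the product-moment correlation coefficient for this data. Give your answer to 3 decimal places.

n = 7, Σx = 177, Σy = 1026, Σx² = 4603, Σy² = 167136, Σxy = 25110
nΣxy − ΣxΣy = 175770 − 181602 = -5832
nΣx² − (Σx)² = 32221 − 31329 = 892; nΣy² − (Σy)² = 1169952 − 1052676 = 117276
r = -5832 / √(892 × 117276) = -5832 / 10227.9124 ≈ -0.570

-0.570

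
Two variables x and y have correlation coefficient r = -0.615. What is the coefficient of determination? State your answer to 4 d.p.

r² = (-0.615)² = 0.3782

0.3782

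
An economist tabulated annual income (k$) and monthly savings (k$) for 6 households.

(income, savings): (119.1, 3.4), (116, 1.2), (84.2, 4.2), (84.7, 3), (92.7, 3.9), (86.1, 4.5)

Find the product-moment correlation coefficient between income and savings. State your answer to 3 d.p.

-0.637

n = 6, Σx = 582.8, Σy = 20.2, Σx² = 57911.04, Σy² = 75.1, Σxy = 1900.86
nΣxy − ΣxΣy = 11405.16 − 11772.56 = -367.4
nΣx² − (Σx)² = 347466.24 − 339655.84 = 7810.4; nΣy² − (Σy)² = 450.6 − 408.04 = 42.56
r = -367.4 / √(7810.4 × 42.56) = -367.4 / 576.5506 ≈ -0.637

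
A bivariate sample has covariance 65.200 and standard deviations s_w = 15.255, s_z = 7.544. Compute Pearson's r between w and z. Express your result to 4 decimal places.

r = Cov(w,z) / (s_w · s_z) = 65.200 / (15.255 × 7.544)
  = 65.200 / 115.0837 ≈ 0.5665

0.5665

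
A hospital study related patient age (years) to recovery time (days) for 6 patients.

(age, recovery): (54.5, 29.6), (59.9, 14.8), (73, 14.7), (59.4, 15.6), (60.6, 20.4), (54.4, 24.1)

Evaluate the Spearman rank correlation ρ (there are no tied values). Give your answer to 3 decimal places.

-0.771

Rank age: 2, 4, 6, 3, 5, 1
Rank recovery: 6, 2, 1, 3, 4, 5
d = rank(age) − rank(recovery): -4, 2, 5, 0, 1, -4; Σd² = 62
ρ = 1 − 6Σd² / [n(n²−1)] = 1 − 6×62 / (6×35) = 1 − 372/210 ≈ -0.771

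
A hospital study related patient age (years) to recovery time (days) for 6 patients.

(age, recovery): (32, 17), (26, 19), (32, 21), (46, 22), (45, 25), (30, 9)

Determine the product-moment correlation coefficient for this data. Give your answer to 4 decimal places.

n = 6, Σx = 211, Σy = 113, Σx² = 7765, Σy² = 2281, Σxy = 4117
nΣxy − ΣxΣy = 24702 − 23843 = 859
nΣx² − (Σx)² = 46590 − 44521 = 2069; nΣy² − (Σy)² = 13686 − 12769 = 917
r = 859 / √(2069 × 917) = 859 / 1377.4153 ≈ 0.6236

0.6236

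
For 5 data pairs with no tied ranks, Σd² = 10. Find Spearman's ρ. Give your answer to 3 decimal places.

ρ = 1 − 6Σd² / [n(n²−1)] = 1 − 6×10 / (5×24)
  = 1 − 60/120 = 1 − 0.5000 ≈ 0.500

0.500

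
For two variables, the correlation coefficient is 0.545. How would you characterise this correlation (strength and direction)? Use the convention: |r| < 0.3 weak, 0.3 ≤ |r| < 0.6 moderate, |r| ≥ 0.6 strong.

moderate positive

r = 0.545 > 0 so the relationship is positive.
|r| = 0.545, which falls in the moderate range.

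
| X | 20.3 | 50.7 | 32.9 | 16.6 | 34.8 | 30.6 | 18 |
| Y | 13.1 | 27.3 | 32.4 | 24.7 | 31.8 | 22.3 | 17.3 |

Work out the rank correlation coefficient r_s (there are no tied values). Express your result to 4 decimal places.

Rank X: 3, 7, 5, 1, 6, 4, 2
Rank Y: 1, 5, 7, 4, 6, 3, 2
d = rank(X) − rank(Y): 2, 2, -2, -3, 0, 1, 0; Σd² = 22
ρ = 1 − 6Σd² / [n(n²−1)] = 1 − 6×22 / (7×48) = 1 − 132/336 ≈ 0.6071

0.6071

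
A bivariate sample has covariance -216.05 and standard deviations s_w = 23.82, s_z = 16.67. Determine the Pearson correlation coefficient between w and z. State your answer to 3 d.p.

-0.544

r = Cov(w,z) / (s_w · s_z) = -216.05 / (23.82 × 16.67)
  = -216.05 / 397.0794 ≈ -0.544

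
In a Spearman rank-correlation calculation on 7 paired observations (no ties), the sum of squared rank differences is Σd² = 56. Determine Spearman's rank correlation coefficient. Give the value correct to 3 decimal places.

0.000

ρ = 1 − 6Σd² / [n(n²−1)] = 1 − 6×56 / (7×48)
  = 1 − 336/336 = 1 − 1.0000 ≈ 0.000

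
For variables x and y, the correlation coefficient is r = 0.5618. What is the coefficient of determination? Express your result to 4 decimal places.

0.3156

r² = (0.5618)² = 0.3156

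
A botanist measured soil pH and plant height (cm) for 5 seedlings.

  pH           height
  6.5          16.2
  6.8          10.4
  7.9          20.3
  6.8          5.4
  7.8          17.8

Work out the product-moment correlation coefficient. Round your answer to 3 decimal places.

0.646

n = 5, Σx = 35.8, Σy = 70.1, Σx² = 257.98, Σy² = 1128.69, Σxy = 511.95
nΣxy − ΣxΣy = 2559.75 − 2509.58 = 50.17
nΣx² − (Σx)² = 1289.9 − 1281.64 = 8.26; nΣy² − (Σy)² = 5643.45 − 4914.01 = 729.44
r = 50.17 / √(8.26 × 729.44) = 50.17 / 77.6220 ≈ 0.646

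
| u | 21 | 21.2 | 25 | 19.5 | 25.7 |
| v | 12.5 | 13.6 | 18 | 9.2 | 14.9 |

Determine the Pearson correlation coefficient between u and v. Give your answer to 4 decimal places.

n = 5, Σu = 112.4, Σv = 68.2, Σu² = 2556.18, Σv² = 971.86, Σuv = 1563.15
nΣuv − ΣuΣv = 7815.75 − 7665.68 = 150.07
nΣu² − (Σu)² = 12780.9 − 12633.76 = 147.14; nΣv² − (Σv)² = 4859.3 − 4651.24 = 208.06
r = 150.07 / √(147.14 × 208.06) = 150.07 / 174.9684 ≈ 0.8577

0.8577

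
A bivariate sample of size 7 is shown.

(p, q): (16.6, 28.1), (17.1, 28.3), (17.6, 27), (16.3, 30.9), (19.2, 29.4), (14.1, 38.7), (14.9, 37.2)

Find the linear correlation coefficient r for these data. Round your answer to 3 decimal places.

-0.824

n = 7, Σp = 115.8, Σq = 219.6, Σp² = 1932.88, Σq² = 7020.2, Σpq = 3593.69
nΣpq − ΣpΣq = 25155.83 − 25429.68 = -273.85
nΣp² − (Σp)² = 13530.16 − 13409.64 = 120.52; nΣq² − (Σq)² = 49141.4 − 48224.16 = 917.24
r = -273.85 / √(120.52 × 917.24) = -273.85 / 332.4842 ≈ -0.824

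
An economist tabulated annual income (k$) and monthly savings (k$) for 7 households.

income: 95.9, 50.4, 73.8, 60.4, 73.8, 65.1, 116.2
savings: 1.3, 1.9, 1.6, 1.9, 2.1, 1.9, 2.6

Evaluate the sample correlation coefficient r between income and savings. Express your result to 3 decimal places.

0.301

n = 7, Σx = 535.6, Σy = 13.3, Σx² = 44018.46, Σy² = 26.25, Σxy = 1034.06
nΣxy − ΣxΣy = 7238.42 − 7123.48 = 114.94
nΣx² − (Σx)² = 308129.22 − 286867.36 = 21261.86; nΣy² − (Σy)² = 183.75 − 176.89 = 6.86
r = 114.94 / √(21261.86 × 6.86) = 114.94 / 381.9115 ≈ 0.301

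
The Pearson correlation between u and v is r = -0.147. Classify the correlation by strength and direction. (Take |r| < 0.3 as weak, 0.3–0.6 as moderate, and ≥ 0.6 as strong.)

r = -0.147 < 0 so the relationship is negative.
|r| = 0.147, which falls in the weak range.

weak negative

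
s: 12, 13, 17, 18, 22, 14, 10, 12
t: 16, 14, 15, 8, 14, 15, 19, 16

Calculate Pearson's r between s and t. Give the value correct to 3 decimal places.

n = 8, Σs = 118, Σt = 117, Σs² = 1850, Σt² = 1779, Σst = 1673
nΣst − ΣsΣt = 13384 − 13806 = -422
nΣs² − (Σs)² = 14800 − 13924 = 876; nΣt² − (Σt)² = 14232 − 13689 = 543
r = -422 / √(876 × 543) = -422 / 689.6869 ≈ -0.612

-0.612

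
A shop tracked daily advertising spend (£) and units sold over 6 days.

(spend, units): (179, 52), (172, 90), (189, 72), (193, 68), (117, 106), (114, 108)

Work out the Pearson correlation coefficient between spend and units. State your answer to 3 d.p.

n = 6, Σx = 964, Σy = 496, Σx² = 161280, Σy² = 43512, Σxy = 76234
nΣxy − ΣxΣy = 457404 − 478144 = -20740
nΣx² − (Σx)² = 967680 − 929296 = 38384; nΣy² − (Σy)² = 261072 − 246016 = 15056
r = -20740 / √(38384 × 15056) = -20740 / 24039.7484 ≈ -0.863

-0.863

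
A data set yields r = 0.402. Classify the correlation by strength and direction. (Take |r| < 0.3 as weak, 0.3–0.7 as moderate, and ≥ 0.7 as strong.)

r = 0.402 > 0 so the relationship is positive.
|r| = 0.402, which falls in the moderate range.

moderate positive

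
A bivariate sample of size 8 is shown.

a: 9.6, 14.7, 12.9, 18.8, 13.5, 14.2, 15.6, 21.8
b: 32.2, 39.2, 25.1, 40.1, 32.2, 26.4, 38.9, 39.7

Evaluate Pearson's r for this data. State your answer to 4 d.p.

0.6254

n = 8, Σa = 121.1, Σb = 273.8, Σa² = 1930.59, Σb² = 9634.6, Σab = 4244.91
nΣab − ΣaΣb = 33959.28 − 33157.18 = 802.1
nΣa² − (Σa)² = 15444.72 − 14665.21 = 779.51; nΣb² − (Σb)² = 77076.8 − 74966.44 = 2110.36
r = 802.1 / √(779.51 × 2110.36) = 802.1 / 1282.5937 ≈ 0.6254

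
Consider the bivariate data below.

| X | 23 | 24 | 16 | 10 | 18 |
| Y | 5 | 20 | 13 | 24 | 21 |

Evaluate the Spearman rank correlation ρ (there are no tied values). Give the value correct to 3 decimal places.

-0.500

Rank X: 4, 5, 2, 1, 3
Rank Y: 1, 3, 2, 5, 4
d = rank(X) − rank(Y): 3, 2, 0, -4, -1; Σd² = 30
ρ = 1 − 6Σd² / [n(n²−1)] = 1 − 6×30 / (5×24) = 1 − 180/120 ≈ -0.500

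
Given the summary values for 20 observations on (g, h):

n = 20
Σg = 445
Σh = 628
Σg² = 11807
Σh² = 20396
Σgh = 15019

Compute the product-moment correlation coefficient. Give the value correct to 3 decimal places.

0.921

r = (nΣgh − ΣgΣh) / √[(nΣg² − (Σg)²)(nΣh² − (Σh)²)]
Numerator: 20×15019 − 445×628 = 20920
Denominator: √[(236140 − 198025)(407920 − 394384)] = √[38115 × 13536] = 22713.9746
r = 20920 / 22713.9746 ≈ 0.921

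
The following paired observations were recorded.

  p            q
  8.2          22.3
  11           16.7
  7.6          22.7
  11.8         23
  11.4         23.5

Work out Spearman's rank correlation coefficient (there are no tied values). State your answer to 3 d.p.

0.500

Rank p: 2, 3, 1, 5, 4
Rank q: 2, 1, 3, 4, 5
d = rank(p) − rank(q): 0, 2, -2, 1, -1; Σd² = 10
ρ = 1 − 6Σd² / [n(n²−1)] = 1 − 6×10 / (5×24) = 1 − 60/120 ≈ 0.500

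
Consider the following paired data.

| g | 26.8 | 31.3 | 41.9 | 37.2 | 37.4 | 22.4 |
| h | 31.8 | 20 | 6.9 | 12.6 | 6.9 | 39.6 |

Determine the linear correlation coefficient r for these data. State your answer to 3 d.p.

-0.977

n = 6, Σg = 197, Σh = 117.8, Σg² = 6737.9, Σh² = 3233.38, Σgh = 3381.17
nΣgh − ΣgΣh = 20287.02 − 23206.6 = -2919.58
nΣg² − (Σg)² = 40427.4 − 38809 = 1618.4; nΣh² − (Σh)² = 19400.28 − 13876.84 = 5523.44
r = -2919.58 / √(1618.4 × 5523.44) = -2919.58 / 2989.8387 ≈ -0.977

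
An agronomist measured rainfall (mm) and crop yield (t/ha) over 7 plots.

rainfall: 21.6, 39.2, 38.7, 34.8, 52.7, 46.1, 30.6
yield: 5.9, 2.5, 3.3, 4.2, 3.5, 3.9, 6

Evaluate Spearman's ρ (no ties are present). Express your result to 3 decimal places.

-0.679

Rank rainfall: 1, 5, 4, 3, 7, 6, 2
Rank yield: 6, 1, 2, 5, 3, 4, 7
d = rank(rainfall) − rank(yield): -5, 4, 2, -2, 4, 2, -5; Σd² = 94
ρ = 1 − 6Σd² / [n(n²−1)] = 1 − 6×94 / (7×48) = 1 − 564/336 ≈ -0.679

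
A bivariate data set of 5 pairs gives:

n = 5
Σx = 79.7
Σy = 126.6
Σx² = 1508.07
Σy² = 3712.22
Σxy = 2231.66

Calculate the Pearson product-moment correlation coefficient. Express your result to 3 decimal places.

0.616

r = (nΣxy − ΣxΣy) / √[(nΣx² − (Σx)²)(nΣy² − (Σy)²)]
Numerator: 5×2231.66 − 79.7×126.6 = 1068.28
Denominator: √[(7540.35 − 6352.09)(18561.1 − 16027.56)] = √[1188.26 × 2533.54] = 1735.0805
r = 1068.28 / 1735.0805 ≈ 0.616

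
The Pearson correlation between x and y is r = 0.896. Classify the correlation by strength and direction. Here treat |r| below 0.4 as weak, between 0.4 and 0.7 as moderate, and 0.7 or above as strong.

r = 0.896 > 0 so the relationship is positive.
|r| = 0.896, which falls in the strong range.

strong positive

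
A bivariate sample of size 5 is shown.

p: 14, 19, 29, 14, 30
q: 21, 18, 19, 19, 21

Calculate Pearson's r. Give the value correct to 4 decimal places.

n = 5, Σp = 106, Σq = 98, Σp² = 2494, Σq² = 1928, Σpq = 2083
nΣpq − ΣpΣq = 10415 − 10388 = 27
nΣp² − (Σp)² = 12470 − 11236 = 1234; nΣq² − (Σq)² = 9640 − 9604 = 36
r = 27 / √(1234 × 36) = 27 / 210.7700 ≈ 0.1281

0.1281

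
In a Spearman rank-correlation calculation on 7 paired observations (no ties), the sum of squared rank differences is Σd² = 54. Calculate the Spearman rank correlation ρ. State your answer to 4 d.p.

ρ = 1 − 6Σd² / [n(n²−1)] = 1 − 6×54 / (7×48)
  = 1 − 324/336 = 1 − 0.96429 ≈ 0.0357

0.0357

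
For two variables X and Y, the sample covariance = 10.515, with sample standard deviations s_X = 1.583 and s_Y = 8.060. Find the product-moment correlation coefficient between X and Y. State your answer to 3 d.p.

r = Cov(X,Y) / (s_X · s_Y) = 10.515 / (1.583 × 8.060)
  = 10.515 / 12.7590 ≈ 0.824

0.824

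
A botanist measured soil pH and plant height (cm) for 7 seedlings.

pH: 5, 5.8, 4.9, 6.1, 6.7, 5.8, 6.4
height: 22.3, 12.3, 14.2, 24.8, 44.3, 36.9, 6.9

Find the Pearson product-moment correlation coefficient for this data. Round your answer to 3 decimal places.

n = 7, Σx = 40.7, Σy = 161.7, Σx² = 239.35, Σy² = 4836.97, Σxy = 958.69
nΣxy − ΣxΣy = 6710.83 − 6581.19 = 129.64
nΣx² − (Σx)² = 1675.45 − 1656.49 = 18.96; nΣy² − (Σy)² = 33858.79 − 26146.89 = 7711.9
r = 129.64 / √(18.96 × 7711.9) = 129.64 / 382.3841 ≈ 0.339

0.339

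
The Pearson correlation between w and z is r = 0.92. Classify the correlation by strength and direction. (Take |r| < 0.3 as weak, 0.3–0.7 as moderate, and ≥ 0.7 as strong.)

r = 0.92 > 0 so the relationship is positive.
|r| = 0.92, which falls in the strong range.

strong positive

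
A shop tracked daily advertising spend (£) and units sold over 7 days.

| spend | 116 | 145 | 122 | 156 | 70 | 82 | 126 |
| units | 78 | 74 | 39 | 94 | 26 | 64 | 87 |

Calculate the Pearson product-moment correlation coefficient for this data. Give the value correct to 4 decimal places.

n = 7, Σx = 817, Σy = 462, Σx² = 101201, Σy² = 34258, Σxy = 57230
nΣxy − ΣxΣy = 400610 − 377454 = 23156
nΣx² − (Σx)² = 708407 − 667489 = 40918; nΣy² − (Σy)² = 239806 − 213444 = 26362
r = 23156 / √(40918 × 26362) = 23156 / 32843.2690 ≈ 0.7050

0.7050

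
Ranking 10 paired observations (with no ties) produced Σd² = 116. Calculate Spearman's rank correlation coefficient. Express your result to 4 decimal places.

ρ = 1 − 6Σd² / [n(n²−1)] = 1 − 6×116 / (10×99)
  = 1 − 696/990 = 1 − 0.70303 ≈ 0.2970

0.2970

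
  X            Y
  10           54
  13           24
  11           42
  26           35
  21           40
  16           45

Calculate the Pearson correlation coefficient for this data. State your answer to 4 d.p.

-0.3057

n = 6, ΣX = 97, ΣY = 240, ΣX² = 1763, ΣY² = 10106, ΣXY = 3784
nΣXY − ΣXΣY = 22704 − 23280 = -576
nΣX² − (ΣX)² = 10578 − 9409 = 1169; nΣY² − (ΣY)² = 60636 − 57600 = 3036
r = -576 / √(1169 × 3036) = -576 / 1883.9013 ≈ -0.3057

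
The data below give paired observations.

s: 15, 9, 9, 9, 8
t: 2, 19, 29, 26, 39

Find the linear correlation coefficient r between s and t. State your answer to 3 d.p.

-0.912

n = 5, Σs = 50, Σt = 115, Σs² = 532, Σt² = 3403, Σst = 1008
nΣst − ΣsΣt = 5040 − 5750 = -710
nΣs² − (Σs)² = 2660 − 2500 = 160; nΣt² − (Σt)² = 17015 − 13225 = 3790
r = -710 / √(160 × 3790) = -710 / 778.7169 ≈ -0.912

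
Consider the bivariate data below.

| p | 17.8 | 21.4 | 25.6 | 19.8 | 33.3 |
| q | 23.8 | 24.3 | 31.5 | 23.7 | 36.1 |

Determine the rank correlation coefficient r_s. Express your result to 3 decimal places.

Rank p: 1, 3, 4, 2, 5
Rank q: 2, 3, 4, 1, 5
d = rank(p) − rank(q): -1, 0, 0, 1, 0; Σd² = 2
ρ = 1 − 6Σd² / [n(n²−1)] = 1 − 6×2 / (5×24) = 1 − 12/120 ≈ 0.900

0.900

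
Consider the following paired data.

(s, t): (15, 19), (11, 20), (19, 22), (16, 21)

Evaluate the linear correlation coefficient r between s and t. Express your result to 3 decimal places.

0.664

n = 4, Σs = 61, Σt = 82, Σs² = 963, Σt² = 1686, Σst = 1259
nΣst − ΣsΣt = 5036 − 5002 = 34
nΣs² − (Σs)² = 3852 − 3721 = 131; nΣt² − (Σt)² = 6744 − 6724 = 20
r = 34 / √(131 × 20) = 34 / 51.1859 ≈ 0.664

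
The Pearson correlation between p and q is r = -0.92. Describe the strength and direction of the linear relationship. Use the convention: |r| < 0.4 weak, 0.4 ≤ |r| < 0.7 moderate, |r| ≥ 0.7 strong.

strong negative

r = -0.92 < 0 so the relationship is negative.
|r| = 0.92, which falls in the strong range.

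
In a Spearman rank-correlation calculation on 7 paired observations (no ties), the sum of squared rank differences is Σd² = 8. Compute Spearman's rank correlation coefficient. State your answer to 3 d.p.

0.857

ρ = 1 − 6Σd² / [n(n²−1)] = 1 − 6×8 / (7×48)
  = 1 − 48/336 = 1 − 0.1429 ≈ 0.857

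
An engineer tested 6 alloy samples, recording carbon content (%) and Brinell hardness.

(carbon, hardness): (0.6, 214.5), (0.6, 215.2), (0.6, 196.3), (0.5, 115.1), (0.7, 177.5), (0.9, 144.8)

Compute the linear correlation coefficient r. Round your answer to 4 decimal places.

-0.1258

n = 6, Σx = 3.9, Σy = 1063.4, Σx² = 2.63, Σy² = 196576.28, Σxy = 687.72
nΣxy − ΣxΣy = 4126.32 − 4147.26 = -20.94
nΣx² − (Σx)² = 15.78 − 15.21 = 0.57; nΣy² − (Σy)² = 1179457.68 − 1130819.56 = 48638.12
r = -20.94 / √(0.57 × 48638.12) = -20.94 / 166.5044 ≈ -0.1258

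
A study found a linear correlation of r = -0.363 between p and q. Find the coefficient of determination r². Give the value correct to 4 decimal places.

0.1318

r² = (-0.363)² = 0.1318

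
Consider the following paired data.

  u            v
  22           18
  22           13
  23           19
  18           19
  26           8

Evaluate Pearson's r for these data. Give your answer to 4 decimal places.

n = 5, Σu = 111, Σv = 77, Σu² = 2497, Σv² = 1279, Σuv = 1669
nΣuv − ΣuΣv = 8345 − 8547 = -202
nΣu² − (Σu)² = 12485 − 12321 = 164; nΣv² − (Σv)² = 6395 − 5929 = 466
r = -202 / √(164 × 466) = -202 / 276.4489 ≈ -0.7307

-0.7307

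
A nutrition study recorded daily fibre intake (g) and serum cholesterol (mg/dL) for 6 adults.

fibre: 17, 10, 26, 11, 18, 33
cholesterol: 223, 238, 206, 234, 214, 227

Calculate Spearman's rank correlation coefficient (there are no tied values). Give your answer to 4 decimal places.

-0.6571

Rank fibre: 3, 1, 5, 2, 4, 6
Rank cholesterol: 3, 6, 1, 5, 2, 4
d = rank(fibre) − rank(cholesterol): 0, -5, 4, -3, 2, 2; Σd² = 58
ρ = 1 − 6Σd² / [n(n²−1)] = 1 − 6×58 / (6×35) = 1 − 348/210 ≈ -0.6571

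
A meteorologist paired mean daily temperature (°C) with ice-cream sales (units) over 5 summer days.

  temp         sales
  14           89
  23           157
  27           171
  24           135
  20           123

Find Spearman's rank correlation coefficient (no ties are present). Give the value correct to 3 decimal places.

0.900

Rank temp: 1, 3, 5, 4, 2
Rank sales: 1, 4, 5, 3, 2
d = rank(temp) − rank(sales): 0, -1, 0, 1, 0; Σd² = 2
ρ = 1 − 6Σd² / [n(n²−1)] = 1 − 6×2 / (5×24) = 1 − 12/120 ≈ 0.900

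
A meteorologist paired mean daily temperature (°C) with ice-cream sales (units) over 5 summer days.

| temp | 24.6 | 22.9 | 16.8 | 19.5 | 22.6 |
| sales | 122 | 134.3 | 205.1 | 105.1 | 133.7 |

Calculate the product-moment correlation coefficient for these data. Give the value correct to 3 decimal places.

n = 5, Σx = 106.4, Σy = 700.2, Σx² = 2302.82, Σy² = 103908.2, Σxy = 14593.42
nΣxy − ΣxΣy = 72967.1 − 74501.28 = -1534.18
nΣx² − (Σx)² = 11514.1 − 11320.96 = 193.14; nΣy² − (Σy)² = 519541 − 490280.04 = 29260.96
r = -1534.18 / √(193.14 × 29260.96) = -1534.18 / 2377.2803 ≈ -0.645

-0.645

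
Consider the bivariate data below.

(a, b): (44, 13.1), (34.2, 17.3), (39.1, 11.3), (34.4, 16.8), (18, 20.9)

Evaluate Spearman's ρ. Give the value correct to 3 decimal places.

Rank a: 5, 2, 4, 3, 1
Rank b: 2, 4, 1, 3, 5
d = rank(a) − rank(b): 3, -2, 3, 0, -4; Σd² = 38
ρ = 1 − 6Σd² / [n(n²−1)] = 1 − 6×38 / (5×24) = 1 − 228/120 ≈ -0.900

-0.900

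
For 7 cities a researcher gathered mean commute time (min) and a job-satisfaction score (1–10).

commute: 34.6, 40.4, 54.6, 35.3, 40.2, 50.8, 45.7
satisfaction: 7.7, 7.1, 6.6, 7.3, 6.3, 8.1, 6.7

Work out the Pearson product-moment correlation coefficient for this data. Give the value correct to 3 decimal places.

-0.118

n = 7, Σx = 301.6, Σy = 49.8, Σx² = 13341.74, Σy² = 356.74, Σxy = 2142.24
nΣxy − ΣxΣy = 14995.68 − 15019.68 = -24
nΣx² − (Σx)² = 93392.18 − 90962.56 = 2429.62; nΣy² − (Σy)² = 2497.18 − 2480.04 = 17.14
r = -24 / √(2429.62 × 17.14) = -24 / 204.0678 ≈ -0.118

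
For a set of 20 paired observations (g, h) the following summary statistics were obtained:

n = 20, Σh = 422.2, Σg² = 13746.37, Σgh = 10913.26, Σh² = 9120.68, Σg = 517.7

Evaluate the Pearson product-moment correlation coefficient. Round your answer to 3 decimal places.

r = (nΣgh − ΣgΣh) / √[(nΣg² − (Σg)²)(nΣh² − (Σh)²)]
Numerator: 20×10913.26 − 517.7×422.2 = -307.74
Denominator: √[(274927.4 − 268013.29)(182413.6 − 178252.84)] = √[6914.11 × 4160.76] = 5363.5764
r = -307.74 / 5363.5764 ≈ -0.057

-0.057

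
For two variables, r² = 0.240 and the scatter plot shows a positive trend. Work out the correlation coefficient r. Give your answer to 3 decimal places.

|r| = √0.240 = 0.490
The association is positive, so r = 0.490.

0.490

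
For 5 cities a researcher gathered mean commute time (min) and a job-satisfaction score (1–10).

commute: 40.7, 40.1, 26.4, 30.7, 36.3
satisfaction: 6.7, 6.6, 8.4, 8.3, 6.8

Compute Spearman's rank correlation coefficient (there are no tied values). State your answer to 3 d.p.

-0.900

Rank commute: 5, 4, 1, 2, 3
Rank satisfaction: 2, 1, 5, 4, 3
d = rank(commute) − rank(satisfaction): 3, 3, -4, -2, 0; Σd² = 38
ρ = 1 − 6Σd² / [n(n²−1)] = 1 − 6×38 / (5×24) = 1 − 228/120 ≈ -0.900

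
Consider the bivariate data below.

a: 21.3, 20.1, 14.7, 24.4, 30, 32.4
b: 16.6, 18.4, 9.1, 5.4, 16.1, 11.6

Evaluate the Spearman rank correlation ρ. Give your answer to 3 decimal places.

Rank a: 3, 2, 1, 4, 5, 6
Rank b: 5, 6, 2, 1, 4, 3
d = rank(a) − rank(b): -2, -4, -1, 3, 1, 3; Σd² = 40
ρ = 1 − 6Σd² / [n(n²−1)] = 1 − 6×40 / (6×35) = 1 − 240/210 ≈ -0.143

-0.143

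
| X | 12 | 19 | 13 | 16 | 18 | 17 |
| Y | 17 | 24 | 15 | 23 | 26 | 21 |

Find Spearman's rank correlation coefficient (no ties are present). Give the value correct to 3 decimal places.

0.829

Rank X: 1, 6, 2, 3, 5, 4
Rank Y: 2, 5, 1, 4, 6, 3
d = rank(X) − rank(Y): -1, 1, 1, -1, -1, 1; Σd² = 6
ρ = 1 − 6Σd² / [n(n²−1)] = 1 − 6×6 / (6×35) = 1 − 36/210 ≈ 0.829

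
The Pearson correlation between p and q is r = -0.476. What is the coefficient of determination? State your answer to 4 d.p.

0.2266

r² = (-0.476)² = 0.2266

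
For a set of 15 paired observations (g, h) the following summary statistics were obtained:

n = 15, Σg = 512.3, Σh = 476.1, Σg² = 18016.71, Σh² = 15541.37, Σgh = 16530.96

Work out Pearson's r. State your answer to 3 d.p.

0.572

r = (nΣgh − ΣgΣh) / √[(nΣg² − (Σg)²)(nΣh² − (Σh)²)]
Numerator: 15×16530.96 − 512.3×476.1 = 4058.37
Denominator: √[(270250.65 − 262451.29)(233120.55 − 226671.21)] = √[7799.36 × 6449.34] = 7092.3004
r = 4058.37 / 7092.3004 ≈ 0.572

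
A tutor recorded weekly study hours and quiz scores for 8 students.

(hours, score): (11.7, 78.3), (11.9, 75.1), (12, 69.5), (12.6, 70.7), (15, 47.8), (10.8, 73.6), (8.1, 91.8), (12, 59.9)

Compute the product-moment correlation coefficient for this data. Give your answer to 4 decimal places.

-0.9045

n = 8, Σx = 94.1, Σy = 566.7, Σx² = 1132.51, Σy² = 41316.69, Σxy = 6508.88
nΣxy − ΣxΣy = 52071.04 − 53326.47 = -1255.43
nΣx² − (Σx)² = 9060.08 − 8854.81 = 205.27; nΣy² − (Σy)² = 330533.52 − 321148.89 = 9384.63
r = -1255.43 / √(205.27 × 9384.63) = -1255.43 / 1387.9420 ≈ -0.9045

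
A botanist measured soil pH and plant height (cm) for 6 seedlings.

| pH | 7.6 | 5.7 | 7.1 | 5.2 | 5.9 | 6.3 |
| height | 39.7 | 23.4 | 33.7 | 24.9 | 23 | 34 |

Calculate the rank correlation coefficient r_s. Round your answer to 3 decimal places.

Rank pH: 6, 2, 5, 1, 3, 4
Rank height: 6, 2, 4, 3, 1, 5
d = rank(pH) − rank(height): 0, 0, 1, -2, 2, -1; Σd² = 10
ρ = 1 − 6Σd² / [n(n²−1)] = 1 − 6×10 / (6×35) = 1 − 60/210 ≈ 0.714

0.714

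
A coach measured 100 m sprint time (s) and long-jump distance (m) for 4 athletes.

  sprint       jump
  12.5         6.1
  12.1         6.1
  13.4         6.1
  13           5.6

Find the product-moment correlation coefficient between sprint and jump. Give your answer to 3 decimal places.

-0.293

n = 4, Σx = 51, Σy = 23.9, Σx² = 651.22, Σy² = 142.99, Σxy = 304.6
nΣxy − ΣxΣy = 1218.4 − 1218.9 = -0.5
nΣx² − (Σx)² = 2604.88 − 2601 = 3.88; nΣy² − (Σy)² = 571.96 − 571.21 = 0.75
r = -0.5 / √(3.88 × 0.75) = -0.5 / 1.7059 ≈ -0.293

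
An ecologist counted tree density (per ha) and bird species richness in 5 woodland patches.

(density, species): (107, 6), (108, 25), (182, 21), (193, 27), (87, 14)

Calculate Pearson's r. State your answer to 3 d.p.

0.599

n = 5, Σx = 677, Σy = 93, Σx² = 101055, Σy² = 2027, Σxy = 13593
nΣxy − ΣxΣy = 67965 − 62961 = 5004
nΣx² − (Σx)² = 505275 − 458329 = 46946; nΣy² − (Σy)² = 10135 − 8649 = 1486
r = 5004 / √(46946 × 1486) = 5004 / 8352.3503 ≈ 0.599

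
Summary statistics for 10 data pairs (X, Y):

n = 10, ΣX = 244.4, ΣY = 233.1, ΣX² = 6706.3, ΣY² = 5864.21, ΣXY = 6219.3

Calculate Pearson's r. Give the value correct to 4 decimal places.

r = (nΣXY − ΣXΣY) / √[(nΣX² − (ΣX)²)(nΣY² − (ΣY)²)]
Numerator: 10×6219.3 − 244.4×233.1 = 5223.36
Denominator: √[(67063 − 59731.36)(58642.1 − 54335.61)] = √[7331.64 × 4306.49] = 5619.0421
r = 5223.36 / 5619.0421 ≈ 0.9296

0.9296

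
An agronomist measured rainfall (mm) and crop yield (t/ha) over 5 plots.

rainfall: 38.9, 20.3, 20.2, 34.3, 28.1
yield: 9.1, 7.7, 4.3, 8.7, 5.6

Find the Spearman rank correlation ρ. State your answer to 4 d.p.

0.9000

Rank rainfall: 5, 2, 1, 4, 3
Rank yield: 5, 3, 1, 4, 2
d = rank(rainfall) − rank(yield): 0, -1, 0, 0, 1; Σd² = 2
ρ = 1 − 6Σd² / [n(n²−1)] = 1 − 6×2 / (5×24) = 1 − 12/120 ≈ 0.9000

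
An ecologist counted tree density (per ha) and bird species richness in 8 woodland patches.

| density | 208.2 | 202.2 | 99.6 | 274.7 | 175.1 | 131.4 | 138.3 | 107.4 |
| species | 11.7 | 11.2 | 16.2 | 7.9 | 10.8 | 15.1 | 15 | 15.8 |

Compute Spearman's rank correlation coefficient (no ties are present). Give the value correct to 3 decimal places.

Rank density: 7, 6, 1, 8, 5, 3, 4, 2
Rank species: 4, 3, 8, 1, 2, 6, 5, 7
d = rank(density) − rank(species): 3, 3, -7, 7, 3, -3, -1, -5; Σd² = 160
ρ = 1 − 6Σd² / [n(n²−1)] = 1 − 6×160 / (8×63) = 1 − 960/504 ≈ -0.905

-0.905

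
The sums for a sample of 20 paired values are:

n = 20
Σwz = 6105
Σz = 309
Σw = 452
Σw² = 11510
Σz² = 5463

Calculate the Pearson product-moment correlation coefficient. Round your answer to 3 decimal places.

-0.930

r = (nΣwz − ΣwΣz) / √[(nΣw² − (Σw)²)(nΣz² − (Σz)²)]
Numerator: 20×6105 − 452×309 = -17568
Denominator: √[(230200 − 204304)(109260 − 95481)] = √[25896 × 13779] = 18889.7058
r = -17568 / 18889.7058 ≈ -0.930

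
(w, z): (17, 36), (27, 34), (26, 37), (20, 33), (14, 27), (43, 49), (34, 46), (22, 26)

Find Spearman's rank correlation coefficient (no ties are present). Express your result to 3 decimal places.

0.714

Rank w: 2, 6, 5, 3, 1, 8, 7, 4
Rank z: 5, 4, 6, 3, 2, 8, 7, 1
d = rank(w) − rank(z): -3, 2, -1, 0, -1, 0, 0, 3; Σd² = 24
ρ = 1 − 6Σd² / [n(n²−1)] = 1 − 6×24 / (8×63) = 1 − 144/504 ≈ 0.714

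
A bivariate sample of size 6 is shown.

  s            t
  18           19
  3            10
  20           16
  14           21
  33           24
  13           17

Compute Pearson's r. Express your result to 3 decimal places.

n = 6, Σs = 101, Σt = 107, Σs² = 2187, Σt² = 2023, Σst = 1999
nΣst − ΣsΣt = 11994 − 10807 = 1187
nΣs² − (Σs)² = 13122 − 10201 = 2921; nΣt² − (Σt)² = 12138 − 11449 = 689
r = 1187 / √(2921 × 689) = 1187 / 1418.6504 ≈ 0.837

0.837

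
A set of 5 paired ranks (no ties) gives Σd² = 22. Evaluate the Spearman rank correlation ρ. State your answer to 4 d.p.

-0.1000

ρ = 1 − 6Σd² / [n(n²−1)] = 1 − 6×22 / (5×24)
  = 1 − 132/120 = 1 − 1.10000 ≈ -0.1000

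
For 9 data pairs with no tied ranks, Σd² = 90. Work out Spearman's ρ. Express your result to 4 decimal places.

ρ = 1 − 6Σd² / [n(n²−1)] = 1 − 6×90 / (9×80)
  = 1 − 540/720 = 1 − 0.75000 ≈ 0.2500

0.2500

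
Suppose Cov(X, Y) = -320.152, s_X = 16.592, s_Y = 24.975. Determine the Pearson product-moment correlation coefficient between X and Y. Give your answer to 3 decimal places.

-0.773

r = Cov(X,Y) / (s_X · s_Y) = -320.152 / (16.592 × 24.975)
  = -320.152 / 414.3852 ≈ -0.773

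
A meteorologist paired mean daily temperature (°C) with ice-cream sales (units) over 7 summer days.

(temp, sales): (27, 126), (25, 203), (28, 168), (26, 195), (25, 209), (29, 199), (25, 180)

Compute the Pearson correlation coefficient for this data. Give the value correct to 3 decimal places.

n = 7, Σx = 185, Σy = 1280, Σx² = 4905, Σy² = 239016, Σxy = 33747
nΣxy − ΣxΣy = 236229 − 236800 = -571
nΣx² − (Σx)² = 34335 − 34225 = 110; nΣy² − (Σy)² = 1673112 − 1638400 = 34712
r = -571 / √(110 × 34712) = -571 / 1954.0522 ≈ -0.292

-0.292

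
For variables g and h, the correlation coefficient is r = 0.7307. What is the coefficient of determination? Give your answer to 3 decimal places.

r² = (0.7307)² = 0.534

0.534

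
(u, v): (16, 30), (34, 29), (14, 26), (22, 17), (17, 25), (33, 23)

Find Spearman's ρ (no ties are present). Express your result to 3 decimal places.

Rank u: 2, 6, 1, 4, 3, 5
Rank v: 6, 5, 4, 1, 3, 2
d = rank(u) − rank(v): -4, 1, -3, 3, 0, 3; Σd² = 44
ρ = 1 − 6Σd² / [n(n²−1)] = 1 − 6×44 / (6×35) = 1 − 264/210 ≈ -0.257

-0.257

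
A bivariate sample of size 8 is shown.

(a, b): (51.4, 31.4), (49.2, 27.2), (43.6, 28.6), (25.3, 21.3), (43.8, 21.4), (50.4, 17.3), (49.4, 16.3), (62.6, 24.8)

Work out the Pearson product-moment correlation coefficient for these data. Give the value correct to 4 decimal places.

n = 8, Σa = 375.7, Σb = 188.3, Σa² = 18421.37, Σb² = 4635.43, Σab = 8904.99
nΣab − ΣaΣb = 71239.92 − 70744.31 = 495.61
nΣa² − (Σa)² = 147370.96 − 141150.49 = 6220.47; nΣb² − (Σb)² = 37083.44 − 35456.89 = 1626.55
r = 495.61 / √(6220.47 × 1626.55) = 495.61 / 3180.8655 ≈ 0.1558

0.1558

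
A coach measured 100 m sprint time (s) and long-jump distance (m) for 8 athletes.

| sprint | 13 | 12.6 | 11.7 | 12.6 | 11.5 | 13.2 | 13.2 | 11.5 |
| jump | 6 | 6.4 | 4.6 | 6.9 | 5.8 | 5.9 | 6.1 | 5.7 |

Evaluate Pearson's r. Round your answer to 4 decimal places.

n = 8, Σx = 99.3, Σy = 47.4, Σx² = 1236.39, Σy² = 283.88, Σxy = 590.05
nΣxy − ΣxΣy = 4720.4 − 4706.82 = 13.58
nΣx² − (Σx)² = 9891.12 − 9860.49 = 30.63; nΣy² − (Σy)² = 2271.04 − 2246.76 = 24.28
r = 13.58 / √(30.63 × 24.28) = 13.58 / 27.2708 ≈ 0.4980

0.4980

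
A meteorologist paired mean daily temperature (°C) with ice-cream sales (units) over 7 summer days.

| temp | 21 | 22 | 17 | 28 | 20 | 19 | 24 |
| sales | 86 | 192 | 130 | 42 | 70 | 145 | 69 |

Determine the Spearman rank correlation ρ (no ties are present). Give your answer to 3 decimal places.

Rank temp: 4, 5, 1, 7, 3, 2, 6
Rank sales: 4, 7, 5, 1, 3, 6, 2
d = rank(temp) − rank(sales): 0, -2, -4, 6, 0, -4, 4; Σd² = 88
ρ = 1 − 6Σd² / [n(n²−1)] = 1 − 6×88 / (7×48) = 1 − 528/336 ≈ -0.571

-0.571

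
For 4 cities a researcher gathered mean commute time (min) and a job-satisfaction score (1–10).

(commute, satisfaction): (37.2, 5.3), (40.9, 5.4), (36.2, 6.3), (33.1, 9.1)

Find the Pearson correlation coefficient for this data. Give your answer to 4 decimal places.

-0.8469

n = 4, Σx = 147.4, Σy = 26.1, Σx² = 5462.7, Σy² = 179.75, Σxy = 947.29
nΣxy − ΣxΣy = 3789.16 − 3847.14 = -57.98
nΣx² − (Σx)² = 21850.8 − 21726.76 = 124.04; nΣy² − (Σy)² = 719 − 681.21 = 37.79
r = -57.98 / √(124.04 × 37.79) = -57.98 / 68.4651 ≈ -0.8469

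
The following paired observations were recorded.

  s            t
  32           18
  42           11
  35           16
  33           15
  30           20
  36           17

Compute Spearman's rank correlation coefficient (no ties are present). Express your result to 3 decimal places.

-0.771

Rank s: 2, 6, 4, 3, 1, 5
Rank t: 5, 1, 3, 2, 6, 4
d = rank(s) − rank(t): -3, 5, 1, 1, -5, 1; Σd² = 62
ρ = 1 − 6Σd² / [n(n²−1)] = 1 − 6×62 / (6×35) = 1 − 372/210 ≈ -0.771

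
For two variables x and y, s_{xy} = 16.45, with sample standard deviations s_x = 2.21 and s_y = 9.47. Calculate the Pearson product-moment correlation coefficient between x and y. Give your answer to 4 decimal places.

0.7860

r = Cov(x,y) / (s_x · s_y) = 16.45 / (2.21 × 9.47)
  = 16.45 / 20.9287 ≈ 0.7860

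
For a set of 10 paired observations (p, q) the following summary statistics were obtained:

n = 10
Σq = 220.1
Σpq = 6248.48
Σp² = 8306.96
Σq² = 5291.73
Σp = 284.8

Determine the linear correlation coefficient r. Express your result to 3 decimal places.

r = (nΣpq − ΣpΣq) / √[(nΣp² − (Σp)²)(nΣq² − (Σq)²)]
Numerator: 10×6248.48 − 284.8×220.1 = -199.68
Denominator: √[(83069.6 − 81111.04)(52917.3 − 48444.01)] = √[1958.56 × 4473.29] = 2959.9336
r = -199.68 / 2959.9336 ≈ -0.067

-0.067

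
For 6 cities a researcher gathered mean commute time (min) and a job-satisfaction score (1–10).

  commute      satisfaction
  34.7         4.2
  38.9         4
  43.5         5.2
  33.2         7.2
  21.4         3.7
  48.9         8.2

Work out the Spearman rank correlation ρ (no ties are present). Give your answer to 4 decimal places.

0.6000

Rank commute: 3, 4, 5, 2, 1, 6
Rank satisfaction: 3, 2, 4, 5, 1, 6
d = rank(commute) − rank(satisfaction): 0, 2, 1, -3, 0, 0; Σd² = 14
ρ = 1 − 6Σd² / [n(n²−1)] = 1 − 6×14 / (6×35) = 1 − 84/210 ≈ 0.6000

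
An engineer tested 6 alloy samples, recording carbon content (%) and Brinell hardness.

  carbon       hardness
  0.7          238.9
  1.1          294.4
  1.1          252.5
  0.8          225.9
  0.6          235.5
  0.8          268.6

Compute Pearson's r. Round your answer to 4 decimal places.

0.6596

n = 6, Σx = 5.1, Σy = 1515.8, Σx² = 4.55, Σy² = 386137.84, Σxy = 1305.72
nΣxy − ΣxΣy = 7834.32 − 7730.58 = 103.74
nΣx² − (Σx)² = 27.3 − 26.01 = 1.29; nΣy² − (Σy)² = 2316827.04 − 2297649.64 = 19177.4
r = 103.74 / √(1.29 × 19177.4) = 103.74 / 157.2859 ≈ 0.6596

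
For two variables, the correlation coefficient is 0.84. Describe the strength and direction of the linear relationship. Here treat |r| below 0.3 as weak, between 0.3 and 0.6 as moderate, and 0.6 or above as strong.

r = 0.84 > 0 so the relationship is positive.
|r| = 0.84, which falls in the strong range.

strong positive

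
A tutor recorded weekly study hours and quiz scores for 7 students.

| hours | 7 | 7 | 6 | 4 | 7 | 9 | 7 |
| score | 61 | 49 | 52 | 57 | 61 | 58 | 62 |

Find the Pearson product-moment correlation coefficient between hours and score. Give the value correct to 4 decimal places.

0.1641

n = 7, Σx = 47, Σy = 400, Σx² = 329, Σy² = 23004, Σxy = 2693
nΣxy − ΣxΣy = 18851 − 18800 = 51
nΣx² − (Σx)² = 2303 − 2209 = 94; nΣy² − (Σy)² = 161028 − 160000 = 1028
r = 51 / √(94 × 1028) = 51 / 310.8569 ≈ 0.1641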